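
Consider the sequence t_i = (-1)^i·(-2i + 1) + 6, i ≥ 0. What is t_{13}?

31

(-1)^13 = -1; -2i + 1 at i=13 is -25; so t_{13} = 31.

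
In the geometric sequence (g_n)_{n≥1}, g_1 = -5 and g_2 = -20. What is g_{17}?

-21474836480

Common ratio r = 4.
g_n = (-5)·4^(n-1).
g_{17} = (-5)·4^16 = -21474836480.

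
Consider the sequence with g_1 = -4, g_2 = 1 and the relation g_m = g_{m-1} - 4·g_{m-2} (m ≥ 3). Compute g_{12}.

Iterate the recurrence:
g_3 = 17  g_4 = 13  g_5 = -55  g_6 = -107  g_7 = 113  g_8 = 541  g_9 = 89  g_{10} = -2075  g_{11} = -2431  g_{12} = 5869.

5869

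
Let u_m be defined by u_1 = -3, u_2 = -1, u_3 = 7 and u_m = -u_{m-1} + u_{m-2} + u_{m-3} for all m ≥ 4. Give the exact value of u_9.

Applying the relation repeatedly:
u_4 = -11; u_5 = 17; u_6 = -21; u_7 = 27; u_8 = -31; u_9 = 37.

37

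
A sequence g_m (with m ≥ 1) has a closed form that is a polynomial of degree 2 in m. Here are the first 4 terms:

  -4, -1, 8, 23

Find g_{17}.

764

1st diffs: 3, 9, 15.
2nd diffs: 6, 6 (constant).
Newton forward-difference form: g_m = -4 + 3·C(m-1,1) + 6·C(m-1,2).
At m = 17: m-1 = 16, so g_{17} = -4 + 48 + 720 = 764.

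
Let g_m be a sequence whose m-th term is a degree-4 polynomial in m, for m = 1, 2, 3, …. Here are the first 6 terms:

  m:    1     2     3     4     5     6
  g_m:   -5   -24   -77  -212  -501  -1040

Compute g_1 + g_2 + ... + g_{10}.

-21113

1st diffs: -19, -53, -135, -289, -539.
2nd diffs: -34, -82, -154, -250.
3rd diffs: -48, -72, -96.
4th diffs: -24, -24 (constant).
Newton forward-difference form: g_m = -5 + (-19)·C(m-1,1) + (-34)·C(m-1,2) + (-48)·C(m-1,3) + (-24)·C(m-1,4).
Continuing: -1949, -3372, -5477, -8456.
Summing m = 1..10 (10 terms) gives -21113.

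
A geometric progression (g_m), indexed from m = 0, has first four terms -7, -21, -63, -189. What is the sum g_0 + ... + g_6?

Common ratio r = 3.
g_m = (-7)·3^(m-0).
S = (-7)·(3^7 - 1)/(3 - 1) = (-7)·(2187 - 1)/(2) = -7651.

-7651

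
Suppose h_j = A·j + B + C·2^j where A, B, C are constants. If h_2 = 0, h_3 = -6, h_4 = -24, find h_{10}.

At j = 2, 3, 4: 2A + B + 4C = 0; 3A + B + 8C = -6; 4A + B + 16C = -24.
Subtracting the first from the second: A + 4C = -6.
Subtracting the second from the third: A + 8C = -18.
Solving: C = -3, A = 6, then B = 0.
So h_j = 6·j + 0 + (-3)·2^j; at j=10 this is -3012.

-3012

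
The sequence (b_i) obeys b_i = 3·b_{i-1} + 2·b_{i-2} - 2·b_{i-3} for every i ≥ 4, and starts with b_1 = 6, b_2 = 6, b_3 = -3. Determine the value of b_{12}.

-237159

b_4 = -9;  b_5 = -45;  b_6 = -147;  b_7 = -513;  b_8 = -1743;  b_9 = -5961;  b_{10} = -20343;  b_{11} = -69465;  b_{12} = -237159.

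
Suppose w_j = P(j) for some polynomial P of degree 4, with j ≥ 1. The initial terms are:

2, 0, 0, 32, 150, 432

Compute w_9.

1st diffs: -2, 0, 32, 118, 282.
2nd diffs: 2, 32, 86, 164.
3rd diffs: 30, 54, 78.
4th diffs: 24, 24 (constant).
Newton forward-difference form: w_j = 2 + (-2)·C(j-1,1) + 2·C(j-1,2) + 30·C(j-1,3) + 24·C(j-1,4).
At j = 9: j-1 = 8, so w_9 = 2 - 16 + 56 + 1680 + 1680 = 3402.

3402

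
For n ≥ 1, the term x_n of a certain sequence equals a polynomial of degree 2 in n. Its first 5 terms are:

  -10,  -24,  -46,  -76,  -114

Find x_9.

1st diffs: -14, -22, -30, -38.
2nd diffs: -8, -8, -8 (constant).
Newton forward-difference form: x_n = -10 + (-14)·C(n-1,1) + (-8)·C(n-1,2).
At n = 9: n-1 = 8, so x_9 = -10 - 112 - 224 = -346.

-346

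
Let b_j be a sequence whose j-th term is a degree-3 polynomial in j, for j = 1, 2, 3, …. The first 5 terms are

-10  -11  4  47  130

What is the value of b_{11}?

1st diffs: -1, 15, 43, 83.
2nd diffs: 16, 28, 40.
3rd diffs: 12, 12 (constant).
Newton forward-difference form: b_j = -10 + (-1)·C(j-1,1) + 16·C(j-1,2) + 12·C(j-1,3).
At j = 11: j-1 = 10, so b_{11} = -10 - 10 + 720 + 1440 = 2140.

2140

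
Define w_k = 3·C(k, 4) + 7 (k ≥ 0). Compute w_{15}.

C(15, 4) = 1365, so w_{15} = 4102.

4102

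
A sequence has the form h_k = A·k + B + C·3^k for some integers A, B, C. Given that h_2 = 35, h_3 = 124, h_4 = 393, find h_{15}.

71744512

Write the equations: 2A + B + 9C = 35; 3A + B + 27C = 124; 4A + B + 81C = 393.
Subtracting the first from the second: A + 18C = 89.
Subtracting the second from the third: A + 54C = 269.
Solving: C = 5, A = -1, then B = -8.
So h_k = -1·k + (-8) + 5·3^k; at k=15 this is 71744512.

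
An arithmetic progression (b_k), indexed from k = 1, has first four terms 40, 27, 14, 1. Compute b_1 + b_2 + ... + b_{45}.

-11070

Common difference d = -13.
b_k = 40 + (k - 1)·(-13).
b_{45} = -532; S = 45·(40 + (-532))/2 = -11070.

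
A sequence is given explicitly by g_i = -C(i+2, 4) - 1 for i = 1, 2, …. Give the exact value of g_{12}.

C(14, 4) = 1001, so g_{12} = -1002.

-1002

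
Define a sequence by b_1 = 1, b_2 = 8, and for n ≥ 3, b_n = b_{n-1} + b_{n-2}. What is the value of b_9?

Applying the relation repeatedly:
b_3 = 9;  b_4 = 17;  b_5 = 26;  b_6 = 43;  b_7 = 69;  b_8 = 112;  b_9 = 181.

181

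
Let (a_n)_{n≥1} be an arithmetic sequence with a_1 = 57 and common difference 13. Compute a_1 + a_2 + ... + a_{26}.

5707

a_n = 57 + (n - 1)·13.
a_{26} = 382; S = 26·(57 + 382)/2 = 5707.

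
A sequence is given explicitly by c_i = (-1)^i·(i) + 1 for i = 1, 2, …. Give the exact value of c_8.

(-1)^8 = 1; i at i=8 is 8; so c_8 = 9.

9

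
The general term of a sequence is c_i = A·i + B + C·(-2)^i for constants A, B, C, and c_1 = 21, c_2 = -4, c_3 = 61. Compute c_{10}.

At i = 1, 2, 3: A + B - 2C = 21; 2A + B + 4C = -4; 3A + B - 8C = 61.
Subtracting the first from the second: A + 6C = -25.
Subtracting the second from the third: A - 12C = 65.
Solving: C = -5, A = 5, then B = 6.
Hence c_{10} = 5·10 + 6 + (-5)·1024 = -5064.

-5064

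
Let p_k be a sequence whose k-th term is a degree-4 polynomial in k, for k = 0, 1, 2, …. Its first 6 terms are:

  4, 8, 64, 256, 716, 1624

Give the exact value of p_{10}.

22544

1st diffs: 4, 56, 192, 460, 908.
2nd diffs: 52, 136, 268, 448.
3rd diffs: 84, 132, 180.
4th diffs: 48, 48 (constant).
Newton forward-difference form: p_k = 4 + 4·C(k,1) + 52·C(k,2) + 84·C(k,3) + 48·C(k,4).
At k = 10: k = 10, so p_{10} = 4 + 40 + 2340 + 10080 + 10080 = 22544.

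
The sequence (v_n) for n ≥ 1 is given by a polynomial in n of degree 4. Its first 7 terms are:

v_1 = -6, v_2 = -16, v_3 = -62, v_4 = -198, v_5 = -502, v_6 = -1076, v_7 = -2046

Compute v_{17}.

-78406

1st diffs: -10, -46, -136, -304, -574, -970.
2nd diffs: -36, -90, -168, -270, -396.
3rd diffs: -54, -78, -102, -126.
4th diffs: -24, -24, -24 (constant).
So v_n = -n^4 + n^3 + n^2 - 5n - 2.
Evaluating at n = 17 gives v_{17} = -78406.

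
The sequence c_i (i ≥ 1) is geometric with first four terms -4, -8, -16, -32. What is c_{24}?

-33554432

Common ratio r = 2.
c_i = (-4)·2^(i-1).
c_{24} = (-4)·2^23 = -33554432.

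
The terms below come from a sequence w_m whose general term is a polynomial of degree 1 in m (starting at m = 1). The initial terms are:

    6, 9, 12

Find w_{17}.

1st diffs: 3, 3 (constant).
So w_m = 3m + 3.
Evaluating at m = 17 gives w_{17} = 54.

54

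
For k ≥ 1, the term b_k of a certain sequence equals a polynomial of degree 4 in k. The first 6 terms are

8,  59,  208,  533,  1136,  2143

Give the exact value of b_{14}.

1st diffs: 51, 149, 325, 603, 1007.
2nd diffs: 98, 176, 278, 404.
3rd diffs: 78, 102, 126.
4th diffs: 24, 24 (constant).
Newton forward-difference form: b_k = 8 + 51·C(k-1,1) + 98·C(k-1,2) + 78·C(k-1,3) + 24·C(k-1,4).
At k = 14: k-1 = 13, so b_{14} = 8 + 663 + 7644 + 22308 + 17160 = 47783.

47783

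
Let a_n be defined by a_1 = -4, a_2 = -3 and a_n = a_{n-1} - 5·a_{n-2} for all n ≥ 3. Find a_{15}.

Compute successive terms:
a_3 = 17  a_4 = 32  a_5 = -53  …  a_{12} = 14627  a_{13} = 59692  a_{14} = -13443  a_{15} = -311903.

-311903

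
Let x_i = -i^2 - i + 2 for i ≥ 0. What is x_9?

-88

x_9 = -1·9^2 - 1·9 + 2 = -88.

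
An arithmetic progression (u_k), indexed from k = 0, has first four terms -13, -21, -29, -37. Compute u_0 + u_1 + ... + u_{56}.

Common difference d = -8.
u_k = -13 + (k - 0)·(-8).
u_{56} = -461; S = 57·(-13 + (-461))/2 = -13509.

-13509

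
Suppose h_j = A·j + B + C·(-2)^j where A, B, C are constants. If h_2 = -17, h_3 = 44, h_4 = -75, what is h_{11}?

10252

At j = 2, 3, 4: 2A + B + 4C = -17; 3A + B - 8C = 44; 4A + B + 16C = -75.
Subtracting the first from the second: A - 12C = 61.
Subtracting the second from the third: A + 24C = -119.
Solving: C = -5, A = 1, then B = 1.
So h_j = 1·j + 1 + (-5)·(-2)^j; at j=11 this is 10252.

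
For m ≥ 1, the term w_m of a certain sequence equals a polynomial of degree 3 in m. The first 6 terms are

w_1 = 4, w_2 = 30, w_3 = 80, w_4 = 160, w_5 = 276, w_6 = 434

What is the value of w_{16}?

1st diffs: 26, 50, 80, 116, 158.
2nd diffs: 24, 30, 36, 42.
3rd diffs: 6, 6, 6 (constant).
So w_m = m^3 + 6m^2 + m - 4.
Evaluating at m = 16 gives w_{16} = 5644.

5644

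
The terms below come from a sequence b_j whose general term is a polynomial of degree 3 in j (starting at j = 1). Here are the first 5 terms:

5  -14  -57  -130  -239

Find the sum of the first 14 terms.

-16401

1st diffs: -19, -43, -73, -109.
2nd diffs: -24, -30, -36.
3rd diffs: -6, -6 (constant).
So b_j = -j^3 - 6j^2 + 6j + 6.
Continuing: …, -390, -589, -842, -1155, …, b_{14} = -3830.
Summing j = 1..14 (14 terms) gives -16401.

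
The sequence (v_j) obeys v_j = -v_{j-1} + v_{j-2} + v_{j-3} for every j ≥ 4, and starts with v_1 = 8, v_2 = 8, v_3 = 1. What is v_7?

-13

Iterate the recurrence:
v_4 = 15;  v_5 = -6;  v_6 = 22;  v_7 = -13.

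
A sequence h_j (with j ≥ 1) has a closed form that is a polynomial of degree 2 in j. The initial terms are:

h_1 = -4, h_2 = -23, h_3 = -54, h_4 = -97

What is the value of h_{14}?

-1187

1st diffs: -19, -31, -43.
2nd diffs: -12, -12 (constant).
So h_j = -6j^2 - j + 3.
Evaluating at j = 14 gives h_{14} = -1187.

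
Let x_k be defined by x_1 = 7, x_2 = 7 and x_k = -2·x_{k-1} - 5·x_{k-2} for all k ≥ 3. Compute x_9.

Iterate the recurrence:
x_3 = -49  x_4 = 63  x_5 = 119  x_6 = -553  x_7 = 511  x_8 = 1743  x_9 = -6041.

-6041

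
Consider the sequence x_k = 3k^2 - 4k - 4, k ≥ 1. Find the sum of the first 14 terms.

Over k = 1..14: Σk = 105, Σk² = 1015.
Total = (3)·1015 + (-4)·105 + (-4)·14 = 2569.

2569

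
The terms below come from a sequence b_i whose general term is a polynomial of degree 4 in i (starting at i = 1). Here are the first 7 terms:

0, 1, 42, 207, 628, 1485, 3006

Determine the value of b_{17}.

1st diffs: 1, 41, 165, 421, 857, 1521.
2nd diffs: 40, 124, 256, 436, 664.
3rd diffs: 84, 132, 180, 228.
4th diffs: 48, 48, 48 (constant).
Newton forward-difference form: b_i = 1·C(i-1,1) + 40·C(i-1,2) + 84·C(i-1,3) + 48·C(i-1,4).
At i = 17: i-1 = 16, so b_{17} = 16 + 4800 + 47040 + 87360 = 139216.

139216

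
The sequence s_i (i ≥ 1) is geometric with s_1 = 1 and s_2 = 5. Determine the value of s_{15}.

6103515625

Common ratio r = 5.
s_i = 1·5^(i-1).
s_{15} = 1·5^14 = 6103515625.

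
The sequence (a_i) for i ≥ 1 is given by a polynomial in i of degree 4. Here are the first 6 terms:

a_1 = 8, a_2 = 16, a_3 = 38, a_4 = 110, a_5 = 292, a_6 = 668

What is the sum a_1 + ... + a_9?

9096

1st diffs: 8, 22, 72, 182, 376.
2nd diffs: 14, 50, 110, 194.
3rd diffs: 36, 60, 84.
4th diffs: 24, 24 (constant).
So a_i = i^4 - 4i^3 + 6i^2 + 3i + 2.
Continuing: 1346, 2458, 4160.
Summing i = 1..9 (9 terms) gives 9096.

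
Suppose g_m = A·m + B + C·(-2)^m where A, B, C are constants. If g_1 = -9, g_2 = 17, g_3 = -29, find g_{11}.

-8173

Plug in m = 1, 2, 3: A + B - 2C = -9; 2A + B + 4C = 17; 3A + B - 8C = -29.
Subtracting the first from the second: A + 6C = 26.
Subtracting the second from the third: A - 12C = -46.
Solving: C = 4, A = 2, then B = -3.
So g_m = 2·m + (-3) + 4·(-2)^m; at m=11 this is -8173.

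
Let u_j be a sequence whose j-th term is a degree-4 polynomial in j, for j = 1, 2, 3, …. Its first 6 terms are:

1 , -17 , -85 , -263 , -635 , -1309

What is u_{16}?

-65579

1st diffs: -18, -68, -178, -372, -674.
2nd diffs: -50, -110, -194, -302.
3rd diffs: -60, -84, -108.
4th diffs: -24, -24 (constant).
Newton forward-difference form: u_j = 1 + (-18)·C(j-1,1) + (-50)·C(j-1,2) + (-60)·C(j-1,3) + (-24)·C(j-1,4).
At j = 16: j-1 = 15, so u_{16} = 1 - 270 - 5250 - 27300 - 32760 = -65579.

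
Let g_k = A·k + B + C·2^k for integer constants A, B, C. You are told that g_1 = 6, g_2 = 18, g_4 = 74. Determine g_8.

At k = 1, 2, 4: A + B + 2C = 6; 2A + B + 4C = 18; 4A + B + 16C = 74.
Subtracting the first from the second: A + 2C = 12.
Subtracting the second from the third: 2A + 12C = 56.
Solving: C = 4, A = 4, then B = -6.
Therefore g_8 = 32 + (-6) + 4·256 = 1050.

1050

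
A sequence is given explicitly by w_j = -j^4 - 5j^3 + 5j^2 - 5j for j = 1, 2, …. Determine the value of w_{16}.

-84816

w_{16} = -1·16^4 - 5·16^3 + 5·16^2 - 5·16 = -84816.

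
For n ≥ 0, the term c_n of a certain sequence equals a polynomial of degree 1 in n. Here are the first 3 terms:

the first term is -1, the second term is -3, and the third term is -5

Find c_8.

-17

1st diffs: -2, -2 (constant).
So c_n = -2n - 1.
Evaluating at n = 8 gives c_8 = -17.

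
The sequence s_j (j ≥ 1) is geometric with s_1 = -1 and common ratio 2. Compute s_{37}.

s_j = (-1)·2^(j-1).
s_{37} = (-1)·2^36 = -68719476736.

-68719476736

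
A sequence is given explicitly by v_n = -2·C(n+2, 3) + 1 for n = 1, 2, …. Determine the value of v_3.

C(5, 3) = 10, so v_3 = -19.

-19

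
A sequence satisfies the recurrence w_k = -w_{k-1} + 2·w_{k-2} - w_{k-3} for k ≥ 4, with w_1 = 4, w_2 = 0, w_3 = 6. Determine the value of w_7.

102

Step forward from the initial values:
w_4 = -10;  w_5 = 22;  w_6 = -48;  w_7 = 102.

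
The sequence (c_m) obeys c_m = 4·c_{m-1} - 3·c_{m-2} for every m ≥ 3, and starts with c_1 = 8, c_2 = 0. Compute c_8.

-8736

Applying the relation repeatedly:
c_3 = -24;  c_4 = -96;  c_5 = -312;  c_6 = -960;  c_7 = -2904;  c_8 = -8736.
(Characteristic roots are 3 and 1.)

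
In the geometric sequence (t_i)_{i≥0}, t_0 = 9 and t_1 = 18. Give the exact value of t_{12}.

Common ratio r = 2.
t_i = 9·2^(i-0).
t_{12} = 9·2^12 = 36864.

36864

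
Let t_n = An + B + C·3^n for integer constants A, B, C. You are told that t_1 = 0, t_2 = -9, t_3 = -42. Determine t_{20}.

The three given values yield: A + B + 3C = 0; 2A + B + 9C = -9; 3A + B + 27C = -42.
Subtracting the first from the second: A + 6C = -9.
Subtracting the second from the third: A + 18C = -33.
Solving: C = -2, A = 3, then B = 3.
Hence t_{20} = 3·20 + 3 + (-2)·3486784401 = -6973568739.

-6973568739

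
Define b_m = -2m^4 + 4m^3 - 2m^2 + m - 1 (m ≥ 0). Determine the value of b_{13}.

-48660

b_{13} = -2·13^4 + 4·13^3 - 2·13^2 + 1·13 - 1 = -48660.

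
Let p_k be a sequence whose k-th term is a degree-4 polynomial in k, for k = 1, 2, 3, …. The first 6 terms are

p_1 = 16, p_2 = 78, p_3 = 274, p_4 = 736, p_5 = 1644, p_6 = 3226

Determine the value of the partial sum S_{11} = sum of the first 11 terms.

1st diffs: 62, 196, 462, 908, 1582.
2nd diffs: 134, 266, 446, 674.
3rd diffs: 132, 180, 228.
4th diffs: 48, 48 (constant).
So p_k = 2k^4 + 2k^3 + 5k^2 + 3k + 4.
Continuing: …, 5758, 9564, 15016, 22534, …, p_{11} = 32586.
Summing k = 1..11 (11 terms) gives 91432.

91432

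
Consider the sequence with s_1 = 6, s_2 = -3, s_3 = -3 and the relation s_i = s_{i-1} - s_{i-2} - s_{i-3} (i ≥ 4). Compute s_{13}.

s_4 = -6, s_5 = 0, s_6 = 9, s_7 = 15, s_8 = 6, s_9 = -18, s_{10} = -39, s_{11} = -27, s_{12} = 30, s_{13} = 96.

96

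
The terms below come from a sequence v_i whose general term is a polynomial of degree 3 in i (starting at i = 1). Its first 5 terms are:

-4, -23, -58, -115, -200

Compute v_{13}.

-2608

1st diffs: -19, -35, -57, -85.
2nd diffs: -16, -22, -28.
3rd diffs: -6, -6 (constant).
Newton forward-difference form: v_i = -4 + (-19)·C(i-1,1) + (-16)·C(i-1,2) + (-6)·C(i-1,3).
At i = 13: i-1 = 12, so v_{13} = -4 - 228 - 1056 - 1320 = -2608.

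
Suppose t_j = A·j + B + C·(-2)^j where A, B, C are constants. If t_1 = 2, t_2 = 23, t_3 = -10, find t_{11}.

-6106

At j = 1, 2, 3: A + B - 2C = 2; 2A + B + 4C = 23; 3A + B - 8C = -10.
Subtracting the first from the second: A + 6C = 21.
Subtracting the second from the third: A - 12C = -33.
Solving: C = 3, A = 3, then B = 5.
Hence t_{11} = 3·11 + 5 + 3·(-2048) = -6106.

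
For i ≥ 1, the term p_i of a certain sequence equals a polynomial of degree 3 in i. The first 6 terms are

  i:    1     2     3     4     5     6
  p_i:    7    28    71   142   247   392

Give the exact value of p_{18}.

7436

1st diffs: 21, 43, 71, 105, 145.
2nd diffs: 22, 28, 34, 40.
3rd diffs: 6, 6, 6 (constant).
Newton forward-difference form: p_i = 7 + 21·C(i-1,1) + 22·C(i-1,2) + 6·C(i-1,3).
At i = 18: i-1 = 17, so p_{18} = 7 + 357 + 2992 + 4080 = 7436.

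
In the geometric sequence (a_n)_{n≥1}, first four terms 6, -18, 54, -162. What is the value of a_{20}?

-6973568802

Common ratio r = -3.
a_n = 6·(-3)^(n-1).
a_{20} = 6·(-3)^19 = -6973568802.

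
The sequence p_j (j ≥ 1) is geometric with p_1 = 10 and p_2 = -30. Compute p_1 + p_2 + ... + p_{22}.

-78452649020

Common ratio r = -3.
p_j = 10·(-3)^(j-1).
S = 10·((-3)^22 - 1)/(-3 - 1) = 10·(31381059609 - 1)/(-4) = -78452649020.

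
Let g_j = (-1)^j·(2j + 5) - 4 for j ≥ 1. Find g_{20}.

(-1)^20 = 1; 2j + 5 at j=20 is 45; so g_{20} = 41.

41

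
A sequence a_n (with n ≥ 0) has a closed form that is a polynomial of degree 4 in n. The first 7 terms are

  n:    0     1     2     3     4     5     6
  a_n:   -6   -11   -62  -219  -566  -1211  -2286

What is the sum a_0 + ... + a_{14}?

1st diffs: -5, -51, -157, -347, -645, -1075.
2nd diffs: -46, -106, -190, -298, -430.
3rd diffs: -60, -84, -108, -132.
4th diffs: -24, -24, -24 (constant).
Newton forward-difference form: a_n = -6 + (-5)·C(n,1) + (-46)·C(n,2) + (-60)·C(n,3) + (-24)·C(n,4).
Continuing: …, -3947, -6374, -9771, -14366, …, a_{14} = -50126.
Summing n = 0..14 (15 terms) gives -175517.

-175517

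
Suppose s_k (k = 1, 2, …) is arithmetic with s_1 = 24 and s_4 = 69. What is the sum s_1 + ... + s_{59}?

27081

Common difference d = (69 - 24) / (4 - 1) = 15.
s_k = 24 + (k - 1)·15.
s_{59} = 894; S = 59·(24 + 894)/2 = 27081.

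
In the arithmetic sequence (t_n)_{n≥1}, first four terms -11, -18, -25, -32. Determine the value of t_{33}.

-235

Common difference d = -7.
t_n = -11 + (n - 1)·(-7).
t_{33} = -11 + 32·(-7) = -235.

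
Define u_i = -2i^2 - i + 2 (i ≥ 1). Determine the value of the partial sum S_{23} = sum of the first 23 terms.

-8878

Over i = 1..23: Σi = 276, Σi² = 4324.
Total = (-2)·4324 + (-1)·276 + (2)·23 = -8878.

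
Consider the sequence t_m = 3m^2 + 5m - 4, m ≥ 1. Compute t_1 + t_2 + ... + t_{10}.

Over m = 1..10: Σm = 55, Σm² = 385.
Total = (3)·385 + (5)·55 + (-4)·10 = 1390.

1390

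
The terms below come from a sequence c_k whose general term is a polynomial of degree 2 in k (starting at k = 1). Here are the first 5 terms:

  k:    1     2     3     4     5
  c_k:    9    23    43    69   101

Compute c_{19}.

1179

1st diffs: 14, 20, 26, 32.
2nd diffs: 6, 6, 6 (constant).
Newton forward-difference form: c_k = 9 + 14·C(k-1,1) + 6·C(k-1,2).
At k = 19: k-1 = 18, so c_{19} = 9 + 252 + 918 = 1179.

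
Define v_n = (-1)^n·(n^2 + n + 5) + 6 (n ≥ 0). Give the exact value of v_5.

(-1)^5 = -1; n^2 + n + 5 at n=5 is 35; so v_5 = -29.

-29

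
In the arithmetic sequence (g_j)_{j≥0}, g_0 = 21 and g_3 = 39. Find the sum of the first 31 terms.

Common difference d = (39 - 21) / (3 - 0) = 6.
g_j = 21 + (j - 0)·6.
g_{30} = 201; S = 31·(21 + 201)/2 = 3441.

3441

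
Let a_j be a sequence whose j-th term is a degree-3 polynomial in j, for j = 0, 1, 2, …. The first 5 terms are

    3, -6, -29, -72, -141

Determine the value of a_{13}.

-2922

1st diffs: -9, -23, -43, -69.
2nd diffs: -14, -20, -26.
3rd diffs: -6, -6 (constant).
So a_j = -j^3 - 4j^2 - 4j + 3.
Evaluating at j = 13 gives a_{13} = -2922.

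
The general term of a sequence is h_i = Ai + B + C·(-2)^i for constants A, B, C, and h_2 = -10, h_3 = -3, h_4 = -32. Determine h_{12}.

-4152

At i = 2, 3, 4: 2A + B + 4C = -10; 3A + B - 8C = -3; 4A + B + 16C = -32.
Subtracting the first from the second: A - 12C = 7.
Subtracting the second from the third: A + 24C = -29.
Solving: C = -1, A = -5, then B = 4.
Therefore h_{12} = -60 + 4 + (-1)·4096 = -4152.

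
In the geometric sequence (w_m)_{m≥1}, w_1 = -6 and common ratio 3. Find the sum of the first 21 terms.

w_m = (-6)·3^(m-1).
S = (-6)·(3^21 - 1)/(3 - 1) = (-6)·(10460353203 - 1)/(2) = -31381059606.

-31381059606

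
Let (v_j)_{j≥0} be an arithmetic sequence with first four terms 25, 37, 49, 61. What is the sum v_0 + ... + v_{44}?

Common difference d = 12.
v_j = 25 + (j - 0)·12.
v_{44} = 553; S = 45·(25 + 553)/2 = 13005.

13005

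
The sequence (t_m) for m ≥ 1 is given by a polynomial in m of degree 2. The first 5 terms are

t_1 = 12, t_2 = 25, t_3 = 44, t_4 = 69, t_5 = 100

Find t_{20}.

1st diffs: 13, 19, 25, 31.
2nd diffs: 6, 6, 6 (constant).
Newton forward-difference form: t_m = 12 + 13·C(m-1,1) + 6·C(m-1,2).
At m = 20: m-1 = 19, so t_{20} = 12 + 247 + 1026 = 1285.

1285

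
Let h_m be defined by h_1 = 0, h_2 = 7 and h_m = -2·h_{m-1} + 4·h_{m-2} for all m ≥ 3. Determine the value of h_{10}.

60928

Applying the relation repeatedly:
h_3 = -14;  h_4 = 56;  h_5 = -168;  h_6 = 560;  h_7 = -1792;  h_8 = 5824;  h_9 = -18816;  h_{10} = 60928.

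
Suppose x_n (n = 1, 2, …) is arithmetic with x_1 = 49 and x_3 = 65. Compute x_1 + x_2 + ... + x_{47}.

10951

Common difference d = (65 - 49) / (3 - 1) = 8.
x_n = 49 + (n - 1)·8.
x_{47} = 417; S = 47·(49 + 417)/2 = 10951.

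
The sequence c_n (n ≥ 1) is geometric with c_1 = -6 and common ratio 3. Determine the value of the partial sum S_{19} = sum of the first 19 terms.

c_n = (-6)·3^(n-1).
S = (-6)·(3^19 - 1)/(3 - 1) = (-6)·(1162261467 - 1)/(2) = -3486784398.

-3486784398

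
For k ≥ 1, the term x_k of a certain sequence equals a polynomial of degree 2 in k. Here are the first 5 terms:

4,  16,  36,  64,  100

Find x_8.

1st diffs: 12, 20, 28, 36.
2nd diffs: 8, 8, 8 (constant).
So x_k = 4k^2.
Evaluating at k = 8 gives x_8 = 256.

256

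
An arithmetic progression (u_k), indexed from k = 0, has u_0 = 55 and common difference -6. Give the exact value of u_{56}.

u_k = 55 + (k - 0)·(-6).
u_{56} = 55 + 56·(-6) = -281.

-281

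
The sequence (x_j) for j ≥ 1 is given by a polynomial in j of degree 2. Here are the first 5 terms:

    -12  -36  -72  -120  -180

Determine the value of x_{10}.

1st diffs: -24, -36, -48, -60.
2nd diffs: -12, -12, -12 (constant).
Newton forward-difference form: x_j = -12 + (-24)·C(j-1,1) + (-12)·C(j-1,2).
At j = 10: j-1 = 9, so x_{10} = -12 - 216 - 432 = -660.

-660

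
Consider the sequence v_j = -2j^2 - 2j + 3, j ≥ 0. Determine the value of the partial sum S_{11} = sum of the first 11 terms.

-847

Over j = 0..10: Σj = 55, Σj² = 385.
Total = (-2)·385 + (-2)·55 + (3)·11 = -847.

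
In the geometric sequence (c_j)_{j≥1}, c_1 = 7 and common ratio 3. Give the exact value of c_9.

45927

c_j = 7·3^(j-1).
c_9 = 7·3^8 = 45927.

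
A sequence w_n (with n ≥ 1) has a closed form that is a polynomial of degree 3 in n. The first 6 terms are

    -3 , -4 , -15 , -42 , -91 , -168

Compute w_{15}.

-3111

1st diffs: -1, -11, -27, -49, -77.
2nd diffs: -10, -16, -22, -28.
3rd diffs: -6, -6, -6 (constant).
So w_n = -n^3 + n^2 + 3n - 6.
Evaluating at n = 15 gives w_{15} = -3111.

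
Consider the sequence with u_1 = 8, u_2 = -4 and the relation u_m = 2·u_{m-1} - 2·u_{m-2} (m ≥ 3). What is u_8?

160

Step forward from the initial values:
u_3 = -24;  u_4 = -40;  u_5 = -32;  u_6 = 16;  u_7 = 96;  u_8 = 160.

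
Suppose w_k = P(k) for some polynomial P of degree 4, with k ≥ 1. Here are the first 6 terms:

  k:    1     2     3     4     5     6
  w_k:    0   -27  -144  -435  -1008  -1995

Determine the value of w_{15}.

1st diffs: -27, -117, -291, -573, -987.
2nd diffs: -90, -174, -282, -414.
3rd diffs: -84, -108, -132.
4th diffs: -24, -24 (constant).
Newton forward-difference form: w_k = (-27)·C(k-1,1) + (-90)·C(k-1,2) + (-84)·C(k-1,3) + (-24)·C(k-1,4).
At k = 15: k-1 = 14, so w_{15} = -378 - 8190 - 30576 - 24024 = -63168.

-63168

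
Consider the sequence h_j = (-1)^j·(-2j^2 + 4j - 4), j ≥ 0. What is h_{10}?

-164

(-1)^10 = 1; -2j^2 + 4j - 4 at j=10 is -164; so h_{10} = -164.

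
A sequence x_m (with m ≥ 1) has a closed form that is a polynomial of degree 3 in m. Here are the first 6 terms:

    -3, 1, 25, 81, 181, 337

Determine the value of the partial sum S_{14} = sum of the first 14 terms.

19614

1st diffs: 4, 24, 56, 100, 156.
2nd diffs: 20, 32, 44, 56.
3rd diffs: 12, 12, 12 (constant).
Newton forward-difference form: x_m = -3 + 4·C(m-1,1) + 20·C(m-1,2) + 12·C(m-1,3).
Continuing: …, 561, 865, 1261, 1761, …, x_{14} = 5041.
Summing m = 1..14 (14 terms) gives 19614.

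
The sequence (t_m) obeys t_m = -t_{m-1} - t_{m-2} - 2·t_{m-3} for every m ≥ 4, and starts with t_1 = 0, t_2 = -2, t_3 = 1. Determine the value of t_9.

Applying the relation repeatedly:
t_4 = 1, t_5 = 2, t_6 = -5, t_7 = 1, t_8 = 0, t_9 = 9.

9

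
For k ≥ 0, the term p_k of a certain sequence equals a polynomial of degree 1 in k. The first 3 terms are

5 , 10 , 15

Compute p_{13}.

1st diffs: 5, 5 (constant).
So p_k = 5k + 5.
Evaluating at k = 13 gives p_{13} = 70.

70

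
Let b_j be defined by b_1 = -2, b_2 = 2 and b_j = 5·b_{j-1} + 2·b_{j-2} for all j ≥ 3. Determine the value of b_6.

978

Iterate the recurrence:
b_3 = 6  b_4 = 34  b_5 = 182  b_6 = 978.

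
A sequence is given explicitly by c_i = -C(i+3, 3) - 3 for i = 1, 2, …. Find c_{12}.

-458

C(15, 3) = 455, so c_{12} = -458.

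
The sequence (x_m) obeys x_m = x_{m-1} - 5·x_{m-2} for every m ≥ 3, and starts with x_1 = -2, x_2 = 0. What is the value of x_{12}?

11110

Compute successive terms:
x_3 = 10; x_4 = 10; x_5 = -40; x_6 = -90; x_7 = 110; x_8 = 560; x_9 = 10; x_{10} = -2790; x_{11} = -2840; x_{12} = 11110.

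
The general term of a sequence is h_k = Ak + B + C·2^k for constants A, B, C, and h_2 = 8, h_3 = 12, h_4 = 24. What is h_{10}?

Write the equations: 2A + B + 4C = 8; 3A + B + 8C = 12; 4A + B + 16C = 24.
Subtracting the first from the second: A + 4C = 4.
Subtracting the second from the third: A + 8C = 12.
Solving: C = 2, A = -4, then B = 8.
Therefore h_{10} = -40 + 8 + 2·1024 = 2016.

2016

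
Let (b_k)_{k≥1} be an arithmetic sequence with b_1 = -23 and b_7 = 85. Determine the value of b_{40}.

679

Common difference d = (85 - (-23)) / (7 - 1) = 18.
b_k = -23 + (k - 1)·18.
b_{40} = -23 + 39·18 = 679.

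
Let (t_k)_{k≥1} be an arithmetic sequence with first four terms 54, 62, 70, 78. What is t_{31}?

Common difference d = 8.
t_k = 54 + (k - 1)·8.
t_{31} = 54 + 30·8 = 294.

294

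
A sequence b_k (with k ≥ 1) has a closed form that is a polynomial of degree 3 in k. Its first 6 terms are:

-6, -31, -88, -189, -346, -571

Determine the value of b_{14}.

-6259

1st diffs: -25, -57, -101, -157, -225.
2nd diffs: -32, -44, -56, -68.
3rd diffs: -12, -12, -12 (constant).
So b_k = -2k^3 - 4k^2 + k - 1.
Evaluating at k = 14 gives b_{14} = -6259.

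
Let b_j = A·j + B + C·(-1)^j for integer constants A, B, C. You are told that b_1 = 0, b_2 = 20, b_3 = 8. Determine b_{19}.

72

Plug in j = 1, 2, 3: A + B - C = 0; 2A + B + C = 20; 3A + B - C = 8.
Subtracting the first from the second: A + 2C = 20.
Subtracting the second from the third: A - 2C = -12.
Solving: C = 8, A = 4, then B = 4.
So b_j = 4·j + 4 + 8·(-1)^j; at j=19 this is 72.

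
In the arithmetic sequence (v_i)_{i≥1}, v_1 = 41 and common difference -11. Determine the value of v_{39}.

-377

v_i = 41 + (i - 1)·(-11).
v_{39} = 41 + 38·(-11) = -377.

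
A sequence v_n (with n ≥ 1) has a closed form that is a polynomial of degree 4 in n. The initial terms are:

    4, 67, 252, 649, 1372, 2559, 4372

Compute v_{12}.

30177

1st diffs: 63, 185, 397, 723, 1187, 1813.
2nd diffs: 122, 212, 326, 464, 626.
3rd diffs: 90, 114, 138, 162.
4th diffs: 24, 24, 24 (constant).
So v_n = n^4 + 5n^3 + 6n^2 - 5n - 3.
Evaluating at n = 12 gives v_{12} = 30177.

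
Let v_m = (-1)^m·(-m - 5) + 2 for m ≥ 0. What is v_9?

16

(-1)^9 = -1; -m - 5 at m=9 is -14; so v_9 = 16.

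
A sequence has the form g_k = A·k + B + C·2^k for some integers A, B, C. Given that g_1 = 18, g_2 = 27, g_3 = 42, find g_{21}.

6291528

Plug in k = 1, 2, 3: A + B + 2C = 18; 2A + B + 4C = 27; 3A + B + 8C = 42.
Subtracting the first from the second: A + 2C = 9.
Subtracting the second from the third: A + 4C = 15.
Solving: C = 3, A = 3, then B = 9.
So g_k = 3·k + 9 + 3·2^k; at k=21 this is 6291528.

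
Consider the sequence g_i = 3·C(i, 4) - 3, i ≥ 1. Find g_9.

375

C(9, 4) = 126, so g_9 = 375.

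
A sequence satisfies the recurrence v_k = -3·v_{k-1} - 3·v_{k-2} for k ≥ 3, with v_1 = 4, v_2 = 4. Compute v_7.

-108

Applying the relation repeatedly:
v_3 = -24;  v_4 = 60;  v_5 = -108;  v_6 = 144;  v_7 = -108.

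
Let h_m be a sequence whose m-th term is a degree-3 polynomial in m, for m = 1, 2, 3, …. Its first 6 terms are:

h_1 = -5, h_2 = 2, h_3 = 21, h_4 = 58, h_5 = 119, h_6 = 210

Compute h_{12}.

1st diffs: 7, 19, 37, 61, 91.
2nd diffs: 12, 18, 24, 30.
3rd diffs: 6, 6, 6 (constant).
Newton forward-difference form: h_m = -5 + 7·C(m-1,1) + 12·C(m-1,2) + 6·C(m-1,3).
At m = 12: m-1 = 11, so h_{12} = -5 + 77 + 660 + 990 = 1722.

1722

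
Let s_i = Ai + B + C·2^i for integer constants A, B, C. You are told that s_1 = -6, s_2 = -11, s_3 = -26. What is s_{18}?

Write the equations: A + B + 2C = -6; 2A + B + 4C = -11; 3A + B + 8C = -26.
Subtracting the first from the second: A + 2C = -5.
Subtracting the second from the third: A + 4C = -15.
Solving: C = -5, A = 5, then B = -1.
Therefore s_{18} = 90 + (-1) + (-5)·262144 = -1310631.

-1310631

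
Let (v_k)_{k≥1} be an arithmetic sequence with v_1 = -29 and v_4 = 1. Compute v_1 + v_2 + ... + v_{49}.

10339

Common difference d = (1 - (-29)) / (4 - 1) = 10.
v_k = -29 + (k - 1)·10.
v_{49} = 451; S = 49·(-29 + 451)/2 = 10339.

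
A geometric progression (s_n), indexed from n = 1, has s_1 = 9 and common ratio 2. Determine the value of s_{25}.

s_n = 9·2^(n-1).
s_{25} = 9·2^24 = 150994944.

150994944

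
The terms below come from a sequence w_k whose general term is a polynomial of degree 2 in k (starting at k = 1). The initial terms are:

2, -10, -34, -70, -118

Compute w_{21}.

1st diffs: -12, -24, -36, -48.
2nd diffs: -12, -12, -12 (constant).
Newton forward-difference form: w_k = 2 + (-12)·C(k-1,1) + (-12)·C(k-1,2).
At k = 21: k-1 = 20, so w_{21} = 2 - 240 - 2280 = -2518.

-2518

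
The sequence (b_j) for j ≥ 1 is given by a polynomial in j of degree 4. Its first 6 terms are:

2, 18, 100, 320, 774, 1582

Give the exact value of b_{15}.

56464

1st diffs: 16, 82, 220, 454, 808.
2nd diffs: 66, 138, 234, 354.
3rd diffs: 72, 96, 120.
4th diffs: 24, 24 (constant).
Newton forward-difference form: b_j = 2 + 16·C(j-1,1) + 66·C(j-1,2) + 72·C(j-1,3) + 24·C(j-1,4).
At j = 15: j-1 = 14, so b_{15} = 2 + 224 + 6006 + 26208 + 24024 = 56464.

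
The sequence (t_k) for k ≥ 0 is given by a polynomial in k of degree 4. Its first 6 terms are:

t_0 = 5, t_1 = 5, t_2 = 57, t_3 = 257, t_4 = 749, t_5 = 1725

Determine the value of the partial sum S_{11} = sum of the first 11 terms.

1st diffs: 0, 52, 200, 492, 976.
2nd diffs: 52, 148, 292, 484.
3rd diffs: 96, 144, 192.
4th diffs: 48, 48 (constant).
Newton forward-difference form: t_k = 5 + 52·C(k,2) + 96·C(k,3) + 48·C(k,4).
Continuing: …, 3425, 6137, 10197, 15989, …, t_{10} = 23945.
Summing k = 0..10 (11 terms) gives 62491.

62491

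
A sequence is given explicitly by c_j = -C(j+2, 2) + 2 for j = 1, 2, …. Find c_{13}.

-103

C(15, 2) = 105, so c_{13} = -103.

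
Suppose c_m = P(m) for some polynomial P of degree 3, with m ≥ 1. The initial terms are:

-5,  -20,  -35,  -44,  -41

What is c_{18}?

1st diffs: -15, -15, -9, 3.
2nd diffs: 0, 6, 12.
3rd diffs: 6, 6 (constant).
Newton forward-difference form: c_m = -5 + (-15)·C(m-1,1) + 6·C(m-1,3).
At m = 18: m-1 = 17, so c_{18} = -5 - 255 + 4080 = 3820.

3820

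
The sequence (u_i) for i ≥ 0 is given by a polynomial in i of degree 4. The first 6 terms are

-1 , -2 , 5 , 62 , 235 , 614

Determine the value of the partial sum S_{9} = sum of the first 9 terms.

8943

1st diffs: -1, 7, 57, 173, 379.
2nd diffs: 8, 50, 116, 206.
3rd diffs: 42, 66, 90.
4th diffs: 24, 24 (constant).
So u_i = i^4 + i^3 - 6i^2 + 3i - 1.
Continuing: 1313, 2470, 4247.
Summing i = 0..8 (9 terms) gives 8943.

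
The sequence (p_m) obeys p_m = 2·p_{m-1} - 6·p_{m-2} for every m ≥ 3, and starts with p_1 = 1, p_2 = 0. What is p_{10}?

Iterate the recurrence:
p_3 = -6, p_4 = -12, p_5 = 12, p_6 = 96, p_7 = 120, p_8 = -336, p_9 = -1392, p_{10} = -768.

-768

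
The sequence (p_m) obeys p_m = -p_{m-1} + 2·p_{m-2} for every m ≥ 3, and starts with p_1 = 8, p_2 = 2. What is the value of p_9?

518

Step forward from the initial values:
p_3 = 14  p_4 = -10  p_5 = 38  p_6 = -58  p_7 = 134  p_8 = -250  p_9 = 518.
(Characteristic roots are 1 and -2.)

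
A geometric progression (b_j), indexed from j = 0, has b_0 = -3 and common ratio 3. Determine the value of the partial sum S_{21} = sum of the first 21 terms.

-15690529803

b_j = (-3)·3^(j-0).
S = (-3)·(3^21 - 1)/(3 - 1) = (-3)·(10460353203 - 1)/(2) = -15690529803.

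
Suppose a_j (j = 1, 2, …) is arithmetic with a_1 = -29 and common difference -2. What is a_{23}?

-73

a_j = -29 + (j - 1)·(-2).
a_{23} = -29 + 22·(-2) = -73.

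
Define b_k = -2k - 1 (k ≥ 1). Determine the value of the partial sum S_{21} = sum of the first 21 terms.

-483

Over k = 1..21: Σk = 231.
Total = (-2)·231 + (-1)·21 = -483.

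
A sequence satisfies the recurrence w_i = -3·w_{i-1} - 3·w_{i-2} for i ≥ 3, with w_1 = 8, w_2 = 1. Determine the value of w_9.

Compute successive terms:
w_3 = -27;  w_4 = 78;  w_5 = -153;  w_6 = 225;  w_7 = -216;  w_8 = -27;  w_9 = 729.

729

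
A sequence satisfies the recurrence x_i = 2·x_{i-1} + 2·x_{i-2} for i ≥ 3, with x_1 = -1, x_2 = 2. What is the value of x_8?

416

Step forward from the initial values:
x_3 = 2; x_4 = 8; x_5 = 20; x_6 = 56; x_7 = 152; x_8 = 416.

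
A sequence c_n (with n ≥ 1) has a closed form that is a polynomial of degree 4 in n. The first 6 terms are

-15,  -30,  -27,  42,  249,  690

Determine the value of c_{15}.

42909

1st diffs: -15, 3, 69, 207, 441.
2nd diffs: 18, 66, 138, 234.
3rd diffs: 48, 72, 96.
4th diffs: 24, 24 (constant).
Newton forward-difference form: c_n = -15 + (-15)·C(n-1,1) + 18·C(n-1,2) + 48·C(n-1,3) + 24·C(n-1,4).
At n = 15: n-1 = 14, so c_{15} = -15 - 210 + 1638 + 17472 + 24024 = 42909.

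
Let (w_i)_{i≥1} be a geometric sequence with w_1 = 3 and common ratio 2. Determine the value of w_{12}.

6144

w_i = 3·2^(i-1).
w_{12} = 3·2^11 = 6144.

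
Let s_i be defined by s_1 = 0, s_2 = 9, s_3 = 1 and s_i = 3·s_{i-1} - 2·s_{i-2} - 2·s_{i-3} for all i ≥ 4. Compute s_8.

Applying the relation repeatedly:
s_4 = -15;  s_5 = -65;  s_6 = -167;  s_7 = -341;  s_8 = -559.

-559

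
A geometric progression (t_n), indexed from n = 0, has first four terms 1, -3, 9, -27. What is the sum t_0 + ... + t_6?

547

Common ratio r = -3.
t_n = 1·(-3)^(n-0).
S = 1·((-3)^7 - 1)/(-3 - 1) = 1·(-2187 - 1)/(-4) = 547.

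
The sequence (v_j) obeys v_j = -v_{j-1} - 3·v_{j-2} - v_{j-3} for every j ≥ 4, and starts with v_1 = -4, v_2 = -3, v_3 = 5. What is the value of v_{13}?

-584

v_4 = 8; v_5 = -20; v_6 = -9; v_7 = 61; v_8 = -14; v_9 = -160; v_{10} = 141; v_{11} = 353; v_{12} = -616; v_{13} = -584.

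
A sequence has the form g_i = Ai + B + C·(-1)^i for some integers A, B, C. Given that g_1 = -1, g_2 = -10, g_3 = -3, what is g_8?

Write the equations: A + B - C = -1; 2A + B + C = -10; 3A + B - C = -3.
Subtracting the first from the second: A + 2C = -9.
Subtracting the second from the third: A - 2C = 7.
Solving: C = -4, A = -1, then B = -4.
Therefore g_8 = -8 + (-4) + (-4)·1 = -16.

-16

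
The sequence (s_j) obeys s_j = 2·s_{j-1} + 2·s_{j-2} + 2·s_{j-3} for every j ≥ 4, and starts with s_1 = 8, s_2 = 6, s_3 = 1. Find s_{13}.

Compute successive terms:
s_4 = 30  s_5 = 74  s_6 = 210  s_7 = 628  s_8 = 1824  s_9 = 5324  s_{10} = 15552  s_{11} = 45400  s_{12} = 132552  s_{13} = 387008.

387008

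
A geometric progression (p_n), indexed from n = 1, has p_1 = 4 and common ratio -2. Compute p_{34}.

-34359738368

p_n = 4·(-2)^(n-1).
p_{34} = 4·(-2)^33 = -34359738368.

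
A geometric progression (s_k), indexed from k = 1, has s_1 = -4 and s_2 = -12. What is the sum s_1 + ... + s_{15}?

-28697812

Common ratio r = 3.
s_k = (-4)·3^(k-1).
S = (-4)·(3^15 - 1)/(3 - 1) = (-4)·(14348907 - 1)/(2) = -28697812.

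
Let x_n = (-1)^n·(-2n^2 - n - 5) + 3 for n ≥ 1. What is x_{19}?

(-1)^19 = -1; -2n^2 - n - 5 at n=19 is -746; so x_{19} = 749.

749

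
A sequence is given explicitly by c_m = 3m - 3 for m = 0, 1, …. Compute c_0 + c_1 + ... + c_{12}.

195

Over m = 0..12: Σm = 78.
Total = (3)·78 + (-3)·13 = 195.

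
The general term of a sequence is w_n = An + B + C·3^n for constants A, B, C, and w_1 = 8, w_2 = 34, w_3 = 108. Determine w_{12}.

2125782

Plug in n = 1, 2, 3: A + B + 3C = 8; 2A + B + 9C = 34; 3A + B + 27C = 108.
Subtracting the first from the second: A + 6C = 26.
Subtracting the second from the third: A + 18C = 74.
Solving: C = 4, A = 2, then B = -6.
Therefore w_{12} = 24 + (-6) + 4·531441 = 2125782.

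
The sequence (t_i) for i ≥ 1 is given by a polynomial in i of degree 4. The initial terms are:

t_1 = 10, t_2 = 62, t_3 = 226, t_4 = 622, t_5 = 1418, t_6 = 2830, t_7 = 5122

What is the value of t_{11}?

30050

1st diffs: 52, 164, 396, 796, 1412, 2292.
2nd diffs: 112, 232, 400, 616, 880.
3rd diffs: 120, 168, 216, 264.
4th diffs: 48, 48, 48 (constant).
Newton forward-difference form: t_i = 10 + 52·C(i-1,1) + 112·C(i-1,2) + 120·C(i-1,3) + 48·C(i-1,4).
At i = 11: i-1 = 10, so t_{11} = 10 + 520 + 5040 + 14400 + 10080 = 30050.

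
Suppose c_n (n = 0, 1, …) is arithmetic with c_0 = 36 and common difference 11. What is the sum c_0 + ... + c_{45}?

c_n = 36 + (n - 0)·11.
c_{45} = 531; S = 46·(36 + 531)/2 = 13041.

13041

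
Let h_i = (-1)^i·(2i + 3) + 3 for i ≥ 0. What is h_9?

(-1)^9 = -1; 2i + 3 at i=9 is 21; so h_9 = -18.

-18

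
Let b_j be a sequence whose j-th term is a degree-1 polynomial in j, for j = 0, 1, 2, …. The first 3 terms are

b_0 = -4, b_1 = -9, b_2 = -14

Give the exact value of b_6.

1st diffs: -5, -5 (constant).
So b_j = -5j - 4.
Evaluating at j = 6 gives b_6 = -34.

-34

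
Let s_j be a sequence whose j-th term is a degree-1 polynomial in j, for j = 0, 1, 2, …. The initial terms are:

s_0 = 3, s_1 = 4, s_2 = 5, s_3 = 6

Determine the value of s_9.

12

1st diffs: 1, 1, 1 (constant).
So s_j = j + 3.
Evaluating at j = 9 gives s_9 = 12.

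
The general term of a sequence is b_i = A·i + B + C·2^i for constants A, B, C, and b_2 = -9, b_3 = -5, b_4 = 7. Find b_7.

At i = 2, 3, 4: 2A + B + 4C = -9; 3A + B + 8C = -5; 4A + B + 16C = 7.
Subtracting the first from the second: A + 4C = 4.
Subtracting the second from the third: A + 8C = 12.
Solving: C = 2, A = -4, then B = -9.
So b_i = -4·i + (-9) + 2·2^i; at i=7 this is 219.

219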